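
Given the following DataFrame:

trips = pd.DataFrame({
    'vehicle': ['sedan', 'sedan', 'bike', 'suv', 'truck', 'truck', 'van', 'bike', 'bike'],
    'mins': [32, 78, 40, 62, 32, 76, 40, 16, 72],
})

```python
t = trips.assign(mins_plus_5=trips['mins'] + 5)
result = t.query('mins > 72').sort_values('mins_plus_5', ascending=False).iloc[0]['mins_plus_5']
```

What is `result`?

83

add column mins_plus_5 = trips['mins'] + 5:
  vehicle  mins  mins_plus_5
0   sedan    32           37
1   sedan    78           83
2    bike    40           45
3     suv    62           67
4   truck    32           37
5   truck    76           81
6     van    40           45
7    bike    16           21
8    bike    72           77
filter rows where mins > 72:
  vehicle  mins  mins_plus_5
1   sedan    78           83
5   truck    76           81
sort by mins_plus_5 descending:
  vehicle  mins  mins_plus_5
1   sedan    78           83
5   truck    76           81
Hence 83.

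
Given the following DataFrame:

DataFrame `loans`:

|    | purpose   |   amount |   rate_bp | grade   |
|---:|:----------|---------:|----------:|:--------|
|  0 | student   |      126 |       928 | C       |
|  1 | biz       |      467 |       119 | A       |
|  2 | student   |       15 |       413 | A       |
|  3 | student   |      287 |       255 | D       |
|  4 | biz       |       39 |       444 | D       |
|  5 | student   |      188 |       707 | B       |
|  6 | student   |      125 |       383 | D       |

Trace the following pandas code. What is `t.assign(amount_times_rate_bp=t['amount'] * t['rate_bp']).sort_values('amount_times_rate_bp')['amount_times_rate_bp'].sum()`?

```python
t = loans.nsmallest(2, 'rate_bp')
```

128758

take 2 rows with smallest rate_bp:
   purpose  amount  rate_bp grade
1      biz     467      119     A
3  student     287      255     D
add column amount_times_rate_bp = t['amount'] * t['rate_bp']:
   purpose  amount  rate_bp grade  amount_times_rate_bp
1      biz     467      119     A                 55573
3  student     287      255     D                 73185
sort by amount_times_rate_bp:
   purpose  amount  rate_bp grade  amount_times_rate_bp
1      biz     467      119     A                 55573
3  student     287      255     D                 73185
Taking the sum of column 'amount_times_rate_bp' gives 128758.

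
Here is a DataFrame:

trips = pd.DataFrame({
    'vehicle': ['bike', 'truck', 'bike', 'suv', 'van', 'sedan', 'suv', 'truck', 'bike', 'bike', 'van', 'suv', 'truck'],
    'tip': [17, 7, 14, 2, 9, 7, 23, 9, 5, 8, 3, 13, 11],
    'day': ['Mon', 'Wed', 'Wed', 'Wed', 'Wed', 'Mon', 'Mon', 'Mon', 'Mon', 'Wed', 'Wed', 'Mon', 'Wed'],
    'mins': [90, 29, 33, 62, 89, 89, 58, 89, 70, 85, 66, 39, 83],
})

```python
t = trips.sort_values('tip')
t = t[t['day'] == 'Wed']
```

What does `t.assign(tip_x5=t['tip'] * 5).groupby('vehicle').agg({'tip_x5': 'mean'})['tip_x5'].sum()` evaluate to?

140.0

sort by tip:
   vehicle  tip  day  mins
3      suv    2  Wed    62
10     van    3  Wed    66
8     bike    5  Mon    70
1    truck    7  Wed    29
5    sedan    7  Mon    89
9     bike    8  Wed    85
4      van    9  Wed    89
7    truck    9  Mon    89
12   truck   11  Wed    83
11     suv   13  Mon    39
2     bike   14  Wed    33
0     bike   17  Mon    90
6      suv   23  Mon    58
filter rows where day == 'Wed':
   vehicle  tip  day  mins
3      suv    2  Wed    62
10     van    3  Wed    66
1    truck    7  Wed    29
9     bike    8  Wed    85
4      van    9  Wed    89
12   truck   11  Wed    83
2     bike   14  Wed    33
add column tip_x5 = t['tip'] * 5:
   vehicle  tip  day  mins  tip_x5
3      suv    2  Wed    62      10
10     van    3  Wed    66      15
1    truck    7  Wed    29      35
9     bike    8  Wed    85      40
4      van    9  Wed    89      45
12   truck   11  Wed    83      55
2     bike   14  Wed    33      70
group by vehicle, mean of tip_x5:
         tip_x5
vehicle        
bike       55.0
suv        10.0
truck      45.0
van        30.0
Finally, sum of column 'tip_x5' = 140.0.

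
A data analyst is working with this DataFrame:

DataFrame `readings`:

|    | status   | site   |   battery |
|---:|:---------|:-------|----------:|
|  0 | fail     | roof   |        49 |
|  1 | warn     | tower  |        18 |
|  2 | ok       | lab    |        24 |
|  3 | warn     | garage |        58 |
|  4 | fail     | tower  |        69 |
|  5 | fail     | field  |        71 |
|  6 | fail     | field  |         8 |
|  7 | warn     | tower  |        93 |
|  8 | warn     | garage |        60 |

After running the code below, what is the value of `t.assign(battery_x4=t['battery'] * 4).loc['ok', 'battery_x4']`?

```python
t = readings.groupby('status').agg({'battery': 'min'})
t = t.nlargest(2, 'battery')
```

96

group by status, min of battery:
        battery
status         
fail          8
ok           24
warn         18
take 2 rows with largest battery:
        battery
status         
ok           24
warn         18
add column battery_x4 = t['battery'] * 4:
        battery  battery_x4
status                     
ok           24          96
warn         18          72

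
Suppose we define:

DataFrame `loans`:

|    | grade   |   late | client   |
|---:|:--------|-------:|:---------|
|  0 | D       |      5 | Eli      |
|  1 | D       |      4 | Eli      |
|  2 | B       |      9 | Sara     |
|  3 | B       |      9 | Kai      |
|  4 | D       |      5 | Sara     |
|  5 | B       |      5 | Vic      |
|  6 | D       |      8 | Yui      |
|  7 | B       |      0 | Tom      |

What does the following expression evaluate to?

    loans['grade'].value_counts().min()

value_counts of grade:
grade
D    4
B    4
Name: count, dtype: int64
Hence 4.

4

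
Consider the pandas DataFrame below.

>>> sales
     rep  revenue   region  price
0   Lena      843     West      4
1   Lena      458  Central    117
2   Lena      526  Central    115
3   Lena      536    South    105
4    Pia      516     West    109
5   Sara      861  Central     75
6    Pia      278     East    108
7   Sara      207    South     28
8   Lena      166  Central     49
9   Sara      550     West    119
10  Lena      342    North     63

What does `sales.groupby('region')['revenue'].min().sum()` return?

group by region, min of revenue:
region
Central    166
East       278
North      342
South      207
West       516
Name: revenue, dtype: int64
Hence 1509.

1509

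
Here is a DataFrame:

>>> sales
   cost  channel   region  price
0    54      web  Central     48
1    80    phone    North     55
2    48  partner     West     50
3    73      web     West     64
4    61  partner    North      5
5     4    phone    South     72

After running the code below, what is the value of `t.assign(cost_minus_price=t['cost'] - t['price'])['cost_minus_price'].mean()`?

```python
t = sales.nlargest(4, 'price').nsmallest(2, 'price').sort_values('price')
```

take 4 rows with largest price:
   cost  channel region  price
5     4    phone  South     72
3    73      web   West     64
1    80    phone  North     55
2    48  partner   West     50
take 2 rows with smallest price:
   cost  channel region  price
2    48  partner   West     50
1    80    phone  North     55
sort by price:
   cost  channel region  price
2    48  partner   West     50
1    80    phone  North     55
add column cost_minus_price = t['cost'] - t['price']:
   cost  channel region  price  cost_minus_price
2    48  partner   West     50                -2
1    80    phone  North     55                25
The mean of column 'cost_minus_price' is 11.5.

11.5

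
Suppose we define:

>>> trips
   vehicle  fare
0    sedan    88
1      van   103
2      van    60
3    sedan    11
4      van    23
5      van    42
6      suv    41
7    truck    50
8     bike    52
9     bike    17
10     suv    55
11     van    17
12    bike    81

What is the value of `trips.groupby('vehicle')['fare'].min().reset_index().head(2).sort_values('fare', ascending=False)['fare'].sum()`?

group by vehicle, min of fare:
vehicle
bike     17
sedan    11
suv      41
truck    50
van      17
Name: fare, dtype: int64
reset_index():
  vehicle  fare
0    bike    17
1   sedan    11
2     suv    41
3   truck    50
4     van    17
take first 2 rows:
  vehicle  fare
0    bike    17
1   sedan    11
sort by fare descending:
  vehicle  fare
0    bike    17
1   sedan    11
So sum() = 28.

28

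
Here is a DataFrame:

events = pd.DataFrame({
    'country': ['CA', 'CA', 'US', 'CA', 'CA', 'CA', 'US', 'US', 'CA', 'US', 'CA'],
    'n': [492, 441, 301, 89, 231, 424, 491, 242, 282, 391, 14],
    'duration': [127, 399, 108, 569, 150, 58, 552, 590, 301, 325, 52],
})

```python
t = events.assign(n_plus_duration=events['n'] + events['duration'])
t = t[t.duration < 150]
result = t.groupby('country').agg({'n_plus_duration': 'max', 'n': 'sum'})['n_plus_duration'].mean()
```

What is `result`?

add column n_plus_duration = events['n'] + events['duration']:
   country    n  duration  n_plus_duration
0       CA  492       127              619
1       CA  441       399              840
2       US  301       108              409
3       CA   89       569              658
4       CA  231       150              381
5       CA  424        58              482
6       US  491       552             1043
7       US  242       590              832
8       CA  282       301              583
9       US  391       325              716
10      CA   14        52               66
filter rows where duration < 150:
   country    n  duration  n_plus_duration
0       CA  492       127              619
2       US  301       108              409
5       CA  424        58              482
10      CA   14        52               66
group by country: max(n_plus_duration), sum(n):
         n_plus_duration    n
country                      
CA                   619  930
US                   409  301
Finally, mean of column 'n_plus_duration' = 514.0.

514.0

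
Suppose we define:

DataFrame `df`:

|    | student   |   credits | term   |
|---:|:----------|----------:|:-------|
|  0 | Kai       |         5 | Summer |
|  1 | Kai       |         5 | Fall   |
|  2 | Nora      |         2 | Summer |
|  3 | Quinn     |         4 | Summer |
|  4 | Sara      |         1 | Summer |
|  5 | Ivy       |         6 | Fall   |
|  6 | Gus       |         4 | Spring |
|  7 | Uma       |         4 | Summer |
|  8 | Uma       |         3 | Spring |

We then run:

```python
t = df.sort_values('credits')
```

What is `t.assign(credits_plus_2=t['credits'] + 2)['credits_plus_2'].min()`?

sort by credits:
  student  credits    term
4    Sara        1  Summer
2    Nora        2  Summer
8     Uma        3  Spring
3   Quinn        4  Summer
6     Gus        4  Spring
7     Uma        4  Summer
0     Kai        5  Summer
1     Kai        5    Fall
5     Ivy        6    Fall
add column credits_plus_2 = t['credits'] + 2:
  student  credits    term  credits_plus_2
4    Sara        1  Summer               3
2    Nora        2  Summer               4
8     Uma        3  Spring               5
3   Quinn        4  Summer               6
6     Gus        4  Spring               6
7     Uma        4  Summer               6
0     Kai        5  Summer               7
1     Kai        5    Fall               7
5     Ivy        6    Fall               8
Finally, min of column 'credits_plus_2' = 3.

3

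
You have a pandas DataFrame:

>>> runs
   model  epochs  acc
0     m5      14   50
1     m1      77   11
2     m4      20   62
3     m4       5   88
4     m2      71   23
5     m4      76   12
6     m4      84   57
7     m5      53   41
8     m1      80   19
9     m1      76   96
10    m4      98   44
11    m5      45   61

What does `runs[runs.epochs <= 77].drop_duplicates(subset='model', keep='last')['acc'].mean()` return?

filter rows where epochs <= 77:
   model  epochs  acc
0     m5      14   50
1     m1      77   11
2     m4      20   62
3     m4       5   88
4     m2      71   23
5     m4      76   12
7     m5      53   41
9     m1      76   96
11    m5      45   61
drop duplicate model (keep=last):
   model  epochs  acc
4     m2      71   23
5     m4      76   12
9     m1      76   96
11    m5      45   61

48.0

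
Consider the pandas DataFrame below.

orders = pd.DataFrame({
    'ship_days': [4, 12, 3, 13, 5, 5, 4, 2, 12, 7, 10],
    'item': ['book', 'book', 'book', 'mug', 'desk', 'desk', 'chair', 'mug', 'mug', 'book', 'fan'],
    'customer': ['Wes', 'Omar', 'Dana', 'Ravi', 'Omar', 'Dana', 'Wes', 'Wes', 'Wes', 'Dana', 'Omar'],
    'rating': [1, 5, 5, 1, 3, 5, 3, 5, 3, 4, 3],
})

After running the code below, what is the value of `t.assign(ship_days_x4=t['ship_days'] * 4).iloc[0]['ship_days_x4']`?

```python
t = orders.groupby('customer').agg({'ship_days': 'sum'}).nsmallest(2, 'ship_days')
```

52

group by customer, sum of ship_days:
          ship_days
customer           
Dana             15
Omar             27
Ravi             13
Wes              22
take 2 rows with smallest ship_days:
          ship_days
customer           
Ravi             13
Dana             15
add column ship_days_x4 = t['ship_days'] * 4:
          ship_days  ship_days_x4
customer                         
Ravi             13            52
Dana             15            60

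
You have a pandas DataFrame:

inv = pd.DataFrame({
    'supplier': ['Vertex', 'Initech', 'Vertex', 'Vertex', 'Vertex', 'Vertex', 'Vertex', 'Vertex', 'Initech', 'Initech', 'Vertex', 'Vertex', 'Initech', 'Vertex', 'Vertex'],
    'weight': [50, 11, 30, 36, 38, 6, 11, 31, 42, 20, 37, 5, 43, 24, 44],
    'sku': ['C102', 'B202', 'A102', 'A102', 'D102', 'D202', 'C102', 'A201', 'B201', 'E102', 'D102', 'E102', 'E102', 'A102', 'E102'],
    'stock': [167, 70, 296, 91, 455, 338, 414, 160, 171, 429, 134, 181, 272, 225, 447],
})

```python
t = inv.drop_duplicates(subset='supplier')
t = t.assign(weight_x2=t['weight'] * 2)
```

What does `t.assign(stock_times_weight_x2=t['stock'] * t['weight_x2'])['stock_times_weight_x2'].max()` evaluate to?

16700

drop duplicate supplier (keep=first):
  supplier  weight   sku  stock
0   Vertex      50  C102    167
1  Initech      11  B202     70
add column weight_x2 = t['weight'] * 2:
  supplier  weight   sku  stock  weight_x2
0   Vertex      50  C102    167        100
1  Initech      11  B202     70         22
add column stock_times_weight_x2 = t['stock'] * t['weight_x2']:
  supplier  weight   sku  stock  weight_x2  stock_times_weight_x2
0   Vertex      50  C102    167        100                  16700
1  Initech      11  B202     70         22                   1540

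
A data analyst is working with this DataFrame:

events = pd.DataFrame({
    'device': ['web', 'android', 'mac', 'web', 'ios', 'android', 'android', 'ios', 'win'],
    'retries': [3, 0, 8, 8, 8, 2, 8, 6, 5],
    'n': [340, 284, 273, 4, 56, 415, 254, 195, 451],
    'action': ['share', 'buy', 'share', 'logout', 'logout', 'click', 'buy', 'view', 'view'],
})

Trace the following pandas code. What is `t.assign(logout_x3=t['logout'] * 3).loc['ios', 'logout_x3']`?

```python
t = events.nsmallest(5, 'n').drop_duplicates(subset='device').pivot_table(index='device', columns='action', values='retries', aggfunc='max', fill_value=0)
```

take 5 rows with smallest n:
    device  retries    n  action
3      web        8    4  logout
4      ios        8   56  logout
7      ios        6  195    view
6  android        8  254     buy
2      mac        8  273   share
drop duplicate device (keep=first):
    device  retries    n  action
3      web        8    4  logout
4      ios        8   56  logout
6  android        8  254     buy
2      mac        8  273   share
pivot: rows=device, cols=action, max(retries):
action   buy  logout  share
device                     
android    8       0      0
ios        0       8      0
mac        0       0      8
web        0       8      0
add column logout_x3 = t['logout'] * 3:
action   buy  logout  share  logout_x3
device                                
android    8       0      0          0
ios        0       8      0         24
mac        0       0      8          0
web        0       8      0         24
value at row 'ios', column 'logout_x3' → 24

24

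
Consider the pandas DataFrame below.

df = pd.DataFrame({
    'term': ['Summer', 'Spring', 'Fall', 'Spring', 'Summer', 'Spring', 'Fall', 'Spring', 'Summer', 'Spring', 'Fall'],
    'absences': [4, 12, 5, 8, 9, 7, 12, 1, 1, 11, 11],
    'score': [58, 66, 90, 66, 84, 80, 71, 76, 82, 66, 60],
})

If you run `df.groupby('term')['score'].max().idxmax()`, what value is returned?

group by term, max of score:
term
Fall      90
Spring    80
Summer    84
Name: score, dtype: int64
So idxmax() = Fall.

Fall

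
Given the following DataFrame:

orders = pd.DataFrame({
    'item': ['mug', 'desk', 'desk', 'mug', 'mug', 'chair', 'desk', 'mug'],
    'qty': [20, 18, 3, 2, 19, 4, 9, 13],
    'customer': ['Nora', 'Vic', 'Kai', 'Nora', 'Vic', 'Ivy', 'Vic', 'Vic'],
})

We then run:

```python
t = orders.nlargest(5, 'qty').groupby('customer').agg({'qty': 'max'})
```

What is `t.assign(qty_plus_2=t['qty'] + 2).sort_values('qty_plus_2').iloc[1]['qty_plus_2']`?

take 5 rows with largest qty:
   item  qty customer
0   mug   20     Nora
4   mug   19      Vic
1  desk   18      Vic
7   mug   13      Vic
6  desk    9      Vic
group by customer, max of qty:
          qty
customer     
Nora       20
Vic        19
add column qty_plus_2 = t['qty'] + 2:
          qty  qty_plus_2
customer                 
Nora       20          22
Vic        19          21
sort by qty_plus_2:
          qty  qty_plus_2
customer                 
Vic        19          21
Nora       20          22
Taking the value at position 1, column 'qty_plus_2' gives 22.

22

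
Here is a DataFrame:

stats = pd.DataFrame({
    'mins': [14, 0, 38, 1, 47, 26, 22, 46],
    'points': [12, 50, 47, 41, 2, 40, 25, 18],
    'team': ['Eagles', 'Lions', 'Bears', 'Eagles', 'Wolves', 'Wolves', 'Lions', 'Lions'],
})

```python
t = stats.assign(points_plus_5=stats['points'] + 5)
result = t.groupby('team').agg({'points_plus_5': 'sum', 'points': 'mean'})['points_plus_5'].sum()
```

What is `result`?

275

add column points_plus_5 = stats['points'] + 5:
   mins  points    team  points_plus_5
0    14      12  Eagles             17
1     0      50   Lions             55
2    38      47   Bears             52
3     1      41  Eagles             46
4    47       2  Wolves              7
5    26      40  Wolves             45
6    22      25   Lions             30
7    46      18   Lions             23
group by team: sum(points_plus_5), mean(points):
        points_plus_5  points
team                         
Bears              52    47.0
Eagles             63    26.5
Lions             108    31.0
Wolves             52    21.0
The sum of column 'points_plus_5' is 275.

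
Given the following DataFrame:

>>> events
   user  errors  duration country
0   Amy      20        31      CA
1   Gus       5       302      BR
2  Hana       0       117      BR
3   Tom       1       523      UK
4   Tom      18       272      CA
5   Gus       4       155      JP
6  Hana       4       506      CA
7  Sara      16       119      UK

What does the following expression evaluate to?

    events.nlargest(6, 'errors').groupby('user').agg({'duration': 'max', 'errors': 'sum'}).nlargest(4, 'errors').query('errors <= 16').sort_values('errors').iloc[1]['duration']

take 6 rows with largest errors:
   user  errors  duration country
0   Amy      20        31      CA
4   Tom      18       272      CA
7  Sara      16       119      UK
1   Gus       5       302      BR
5   Gus       4       155      JP
6  Hana       4       506      CA
group by user: max(duration), sum(errors):
      duration  errors
user                  
Amy         31      20
Gus        302       9
Hana       506       4
Sara       119      16
Tom        272      18
take 4 rows with largest errors:
      duration  errors
user                  
Amy         31      20
Tom        272      18
Sara       119      16
Gus        302       9
filter rows where errors <= 16:
      duration  errors
user                  
Sara       119      16
Gus        302       9
sort by errors:
      duration  errors
user                  
Gus        302       9
Sara       119      16
So iloc[1]['duration'] = 119.

119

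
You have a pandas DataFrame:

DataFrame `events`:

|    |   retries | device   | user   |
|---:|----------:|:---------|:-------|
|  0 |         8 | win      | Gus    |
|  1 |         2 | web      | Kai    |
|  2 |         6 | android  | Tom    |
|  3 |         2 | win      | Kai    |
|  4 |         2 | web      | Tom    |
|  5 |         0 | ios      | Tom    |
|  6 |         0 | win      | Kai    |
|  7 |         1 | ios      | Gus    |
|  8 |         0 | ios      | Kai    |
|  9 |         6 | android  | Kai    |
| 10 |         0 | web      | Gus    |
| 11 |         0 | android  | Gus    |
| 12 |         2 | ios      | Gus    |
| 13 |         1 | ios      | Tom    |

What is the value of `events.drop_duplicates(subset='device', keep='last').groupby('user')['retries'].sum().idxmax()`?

Tom

drop duplicate device (keep=last):
    retries   device user
6         0      win  Kai
10        0      web  Gus
11        0  android  Gus
13        1      ios  Tom
group by user, sum of retries:
user
Gus    0
Kai    0
Tom    1
Name: retries, dtype: int64
Finally, label with the largest value = Tom.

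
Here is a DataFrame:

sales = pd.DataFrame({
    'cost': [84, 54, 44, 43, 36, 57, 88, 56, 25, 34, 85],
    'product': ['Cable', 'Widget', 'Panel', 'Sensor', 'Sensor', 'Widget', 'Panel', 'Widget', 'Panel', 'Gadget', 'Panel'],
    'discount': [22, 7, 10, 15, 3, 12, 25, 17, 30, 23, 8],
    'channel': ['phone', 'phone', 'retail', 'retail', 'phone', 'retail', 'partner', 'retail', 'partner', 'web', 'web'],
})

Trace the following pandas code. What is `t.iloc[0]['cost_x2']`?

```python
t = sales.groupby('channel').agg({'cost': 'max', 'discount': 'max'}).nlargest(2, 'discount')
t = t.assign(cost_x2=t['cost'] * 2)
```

group by channel: max(cost), max(discount):
         cost  discount
channel                
partner    88        30
phone      84        22
retail     57        17
web        85        23
take 2 rows with largest discount:
         cost  discount
channel                
partner    88        30
web        85        23
add column cost_x2 = t['cost'] * 2:
         cost  discount  cost_x2
channel                         
partner    88        30      176
web        85        23      170

176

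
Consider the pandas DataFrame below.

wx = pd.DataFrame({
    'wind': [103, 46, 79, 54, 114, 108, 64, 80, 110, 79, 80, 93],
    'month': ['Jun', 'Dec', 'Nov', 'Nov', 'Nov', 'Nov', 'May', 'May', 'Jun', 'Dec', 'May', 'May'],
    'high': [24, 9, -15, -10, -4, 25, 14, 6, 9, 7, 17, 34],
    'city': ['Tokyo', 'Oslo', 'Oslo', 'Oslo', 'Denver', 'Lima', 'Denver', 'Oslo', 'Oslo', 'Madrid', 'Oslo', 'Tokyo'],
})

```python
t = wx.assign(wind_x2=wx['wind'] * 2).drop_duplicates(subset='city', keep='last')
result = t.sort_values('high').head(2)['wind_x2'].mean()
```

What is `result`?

add column wind_x2 = wx['wind'] * 2:
    wind month  high    city  wind_x2
0    103   Jun    24   Tokyo      206
1     46   Dec     9    Oslo       92
2     79   Nov   -15    Oslo      158
3     54   Nov   -10    Oslo      108
4    114   Nov    -4  Denver      228
5    108   Nov    25    Lima      216
6     64   May    14  Denver      128
7     80   May     6    Oslo      160
8    110   Jun     9    Oslo      220
9     79   Dec     7  Madrid      158
10    80   May    17    Oslo      160
11    93   May    34   Tokyo      186
drop duplicate city (keep=last):
    wind month  high    city  wind_x2
5    108   Nov    25    Lima      216
6     64   May    14  Denver      128
9     79   Dec     7  Madrid      158
10    80   May    17    Oslo      160
11    93   May    34   Tokyo      186
sort by high:
    wind month  high    city  wind_x2
9     79   Dec     7  Madrid      158
6     64   May    14  Denver      128
10    80   May    17    Oslo      160
5    108   Nov    25    Lima      216
11    93   May    34   Tokyo      186
take first 2 rows:
   wind month  high    city  wind_x2
9    79   Dec     7  Madrid      158
6    64   May    14  Denver      128
Finally, mean of column 'wind_x2' = 143.0.

143.0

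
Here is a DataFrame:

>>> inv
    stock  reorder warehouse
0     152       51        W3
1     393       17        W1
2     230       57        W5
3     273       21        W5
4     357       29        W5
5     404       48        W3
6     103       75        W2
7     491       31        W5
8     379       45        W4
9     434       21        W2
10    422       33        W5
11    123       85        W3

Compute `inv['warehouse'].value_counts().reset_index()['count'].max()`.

5

value_counts of warehouse:
warehouse
W5    5
W3    3
W2    2
W1    1
W4    1
Name: count, dtype: int64
reset_index():
  warehouse  count
0        W5      5
1        W3      3
2        W2      2
3        W1      1
4        W4      1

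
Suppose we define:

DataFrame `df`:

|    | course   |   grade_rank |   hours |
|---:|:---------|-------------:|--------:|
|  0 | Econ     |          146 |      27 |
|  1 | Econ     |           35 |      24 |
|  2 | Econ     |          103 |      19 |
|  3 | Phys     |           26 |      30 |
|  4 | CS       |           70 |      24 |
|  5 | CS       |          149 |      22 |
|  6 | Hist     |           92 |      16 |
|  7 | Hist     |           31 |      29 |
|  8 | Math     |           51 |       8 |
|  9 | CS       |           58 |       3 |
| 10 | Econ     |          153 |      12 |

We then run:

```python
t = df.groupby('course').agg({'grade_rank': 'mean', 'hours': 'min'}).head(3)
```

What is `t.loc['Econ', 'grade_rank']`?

109.25

group by course: mean(grade_rank), min(hours):
        grade_rank  hours
course                   
CS       92.333333      3
Econ    109.250000     12
Hist     61.500000     16
Math     51.000000      8
Phys     26.000000     30
take first 3 rows:
        grade_rank  hours
course                   
CS       92.333333      3
Econ    109.250000     12
Hist     61.500000     16
value at row 'Econ', column 'grade_rank' → 109.25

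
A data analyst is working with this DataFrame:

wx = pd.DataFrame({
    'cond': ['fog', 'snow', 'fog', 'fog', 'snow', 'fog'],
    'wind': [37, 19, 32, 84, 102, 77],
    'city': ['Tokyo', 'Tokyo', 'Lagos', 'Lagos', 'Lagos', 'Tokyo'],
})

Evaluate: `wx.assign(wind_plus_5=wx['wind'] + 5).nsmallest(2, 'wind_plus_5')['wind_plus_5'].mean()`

add column wind_plus_5 = wx['wind'] + 5:
   cond  wind   city  wind_plus_5
0   fog    37  Tokyo           42
1  snow    19  Tokyo           24
2   fog    32  Lagos           37
3   fog    84  Lagos           89
4  snow   102  Lagos          107
5   fog    77  Tokyo           82
take 2 rows with smallest wind_plus_5:
   cond  wind   city  wind_plus_5
1  snow    19  Tokyo           24
2   fog    32  Lagos           37

30.5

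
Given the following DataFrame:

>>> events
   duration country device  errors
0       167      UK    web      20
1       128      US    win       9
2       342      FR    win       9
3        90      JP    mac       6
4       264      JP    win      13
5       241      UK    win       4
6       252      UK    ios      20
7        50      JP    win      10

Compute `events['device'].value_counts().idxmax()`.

value_counts of device:
device
win    5
web    1
mac    1
ios    1
Name: count, dtype: int64
So idxmax() = win.

win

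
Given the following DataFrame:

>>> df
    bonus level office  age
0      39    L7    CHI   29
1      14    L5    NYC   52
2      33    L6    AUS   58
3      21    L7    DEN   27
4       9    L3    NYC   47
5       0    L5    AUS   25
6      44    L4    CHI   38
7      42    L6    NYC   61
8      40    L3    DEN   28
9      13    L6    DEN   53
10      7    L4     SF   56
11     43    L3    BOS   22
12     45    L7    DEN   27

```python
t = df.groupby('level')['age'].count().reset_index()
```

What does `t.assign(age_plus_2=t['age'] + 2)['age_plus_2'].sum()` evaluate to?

23

group by level, count of age:
level
L3    3
L4    2
L5    2
L6    3
L7    3
Name: age, dtype: int64
reset_index():
  level  age
0    L3    3
1    L4    2
2    L5    2
3    L6    3
4    L7    3
add column age_plus_2 = t['age'] + 2:
  level  age  age_plus_2
0    L3    3           5
1    L4    2           4
2    L5    2           4
3    L6    3           5
4    L7    3           5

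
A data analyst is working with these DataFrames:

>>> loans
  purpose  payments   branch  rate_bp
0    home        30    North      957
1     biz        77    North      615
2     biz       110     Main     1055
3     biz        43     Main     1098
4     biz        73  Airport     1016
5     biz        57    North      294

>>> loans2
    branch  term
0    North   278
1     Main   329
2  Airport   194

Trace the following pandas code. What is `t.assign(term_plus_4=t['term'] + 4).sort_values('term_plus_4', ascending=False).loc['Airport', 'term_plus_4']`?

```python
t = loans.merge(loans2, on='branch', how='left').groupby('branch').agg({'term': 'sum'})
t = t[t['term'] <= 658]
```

merge on 'branch' (how='left') → 6 rows:
  purpose  payments   branch  rate_bp  term
0    home        30    North      957   278
1     biz        77    North      615   278
2     biz       110     Main     1055   329
3     biz        43     Main     1098   329
4     biz        73  Airport     1016   194
5     biz        57    North      294   278
group by branch, sum of term:
         term
branch       
Airport   194
Main      658
North     834
filter rows where term <= 658:
         term
branch       
Airport   194
Main      658
add column term_plus_4 = t['term'] + 4:
         term  term_plus_4
branch                    
Airport   194          198
Main      658          662
sort by term_plus_4 descending:
         term  term_plus_4
branch                    
Main      658          662
Airport   194          198
Hence 198.

198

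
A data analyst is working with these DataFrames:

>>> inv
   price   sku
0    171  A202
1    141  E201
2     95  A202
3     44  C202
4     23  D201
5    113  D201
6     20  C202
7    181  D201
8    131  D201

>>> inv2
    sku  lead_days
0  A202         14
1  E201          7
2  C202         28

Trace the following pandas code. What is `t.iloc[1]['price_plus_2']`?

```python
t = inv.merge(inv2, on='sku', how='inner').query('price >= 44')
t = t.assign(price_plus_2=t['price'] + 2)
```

143

merge on 'sku' (how='inner') → 5 rows:
   price   sku  lead_days
0    171  A202         14
1    141  E201          7
2     95  A202         14
3     44  C202         28
4     20  C202         28
filter rows where price >= 44:
   price   sku  lead_days
0    171  A202         14
1    141  E201          7
2     95  A202         14
3     44  C202         28
add column price_plus_2 = t['price'] + 2:
   price   sku  lead_days  price_plus_2
0    171  A202         14           173
1    141  E201          7           143
2     95  A202         14            97
3     44  C202         28            46
So iloc[1]['price_plus_2'] = 143.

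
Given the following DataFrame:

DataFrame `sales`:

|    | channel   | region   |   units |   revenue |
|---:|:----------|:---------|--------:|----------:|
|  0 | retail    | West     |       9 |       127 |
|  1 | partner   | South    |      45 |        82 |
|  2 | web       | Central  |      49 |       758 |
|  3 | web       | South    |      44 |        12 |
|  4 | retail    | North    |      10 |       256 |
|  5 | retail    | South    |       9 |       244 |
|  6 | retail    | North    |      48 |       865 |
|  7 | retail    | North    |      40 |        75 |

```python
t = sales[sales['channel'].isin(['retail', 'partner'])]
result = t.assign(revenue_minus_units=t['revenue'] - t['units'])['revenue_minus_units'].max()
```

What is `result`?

817

filter rows where channel in ['retail', 'partner']:
   channel region  units  revenue
0   retail   West      9      127
1  partner  South     45       82
4   retail  North     10      256
5   retail  South      9      244
6   retail  North     48      865
7   retail  North     40       75
add column revenue_minus_units = t['revenue'] - t['units']:
   channel region  units  revenue  revenue_minus_units
0   retail   West      9      127                  118
1  partner  South     45       82                   37
4   retail  North     10      256                  246
5   retail  South      9      244                  235
6   retail  North     48      865                  817
7   retail  North     40       75                   35
max of column 'revenue_minus_units' → 817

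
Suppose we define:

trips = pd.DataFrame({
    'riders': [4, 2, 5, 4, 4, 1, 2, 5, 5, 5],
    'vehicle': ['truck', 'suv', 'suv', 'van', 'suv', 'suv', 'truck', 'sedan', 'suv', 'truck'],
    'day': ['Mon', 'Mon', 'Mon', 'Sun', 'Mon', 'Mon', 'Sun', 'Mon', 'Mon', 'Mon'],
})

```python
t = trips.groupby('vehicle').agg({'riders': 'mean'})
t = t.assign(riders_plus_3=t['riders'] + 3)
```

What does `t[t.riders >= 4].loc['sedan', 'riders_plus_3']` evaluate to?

8.0

group by vehicle, mean of riders:
           riders
vehicle          
sedan    5.000000
suv      3.400000
truck    3.666667
van      4.000000
add column riders_plus_3 = t['riders'] + 3:
           riders  riders_plus_3
vehicle                         
sedan    5.000000       8.000000
suv      3.400000       6.400000
truck    3.666667       6.666667
van      4.000000       7.000000
filter rows where riders >= 4:
         riders  riders_plus_3
vehicle                       
sedan       5.0            8.0
van         4.0            7.0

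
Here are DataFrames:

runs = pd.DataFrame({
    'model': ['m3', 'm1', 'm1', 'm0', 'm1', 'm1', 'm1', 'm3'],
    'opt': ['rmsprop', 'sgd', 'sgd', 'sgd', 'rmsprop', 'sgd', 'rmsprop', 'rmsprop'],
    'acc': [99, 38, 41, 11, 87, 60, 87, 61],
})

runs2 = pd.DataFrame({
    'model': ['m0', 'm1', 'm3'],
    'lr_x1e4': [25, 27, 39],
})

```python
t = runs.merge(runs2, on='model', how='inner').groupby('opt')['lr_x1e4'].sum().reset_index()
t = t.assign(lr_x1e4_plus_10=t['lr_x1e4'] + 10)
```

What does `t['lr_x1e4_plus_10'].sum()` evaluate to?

258

merge on 'model' (how='inner') → 8 rows:
  model      opt  acc  lr_x1e4
0    m3  rmsprop   99       39
1    m1      sgd   38       27
2    m1      sgd   41       27
3    m0      sgd   11       25
4    m1  rmsprop   87       27
5    m1      sgd   60       27
6    m1  rmsprop   87       27
7    m3  rmsprop   61       39
group by opt, sum of lr_x1e4:
opt
rmsprop    132
sgd        106
Name: lr_x1e4, dtype: int64
reset_index():
       opt  lr_x1e4
0  rmsprop      132
1      sgd      106
add column lr_x1e4_plus_10 = t['lr_x1e4'] + 10:
       opt  lr_x1e4  lr_x1e4_plus_10
0  rmsprop      132              142
1      sgd      106              116
sum of column 'lr_x1e4_plus_10' → 258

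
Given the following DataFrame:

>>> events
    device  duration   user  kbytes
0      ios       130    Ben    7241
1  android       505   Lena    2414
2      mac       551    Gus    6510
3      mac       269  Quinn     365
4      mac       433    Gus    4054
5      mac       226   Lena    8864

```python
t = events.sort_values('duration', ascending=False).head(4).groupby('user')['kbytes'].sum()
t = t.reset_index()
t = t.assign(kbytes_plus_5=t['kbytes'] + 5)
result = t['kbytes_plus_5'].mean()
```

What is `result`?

4452.66666667

sort by duration descending:
    device  duration   user  kbytes
2      mac       551    Gus    6510
1  android       505   Lena    2414
4      mac       433    Gus    4054
3      mac       269  Quinn     365
5      mac       226   Lena    8864
0      ios       130    Ben    7241
take first 4 rows:
    device  duration   user  kbytes
2      mac       551    Gus    6510
1  android       505   Lena    2414
4      mac       433    Gus    4054
3      mac       269  Quinn     365
group by user, sum of kbytes:
user
Gus      10564
Lena      2414
Quinn      365
Name: kbytes, dtype: int64
reset_index():
    user  kbytes
0    Gus   10564
1   Lena    2414
2  Quinn     365
add column kbytes_plus_5 = t['kbytes'] + 5:
    user  kbytes  kbytes_plus_5
0    Gus   10564          10569
1   Lena    2414           2419
2  Quinn     365            370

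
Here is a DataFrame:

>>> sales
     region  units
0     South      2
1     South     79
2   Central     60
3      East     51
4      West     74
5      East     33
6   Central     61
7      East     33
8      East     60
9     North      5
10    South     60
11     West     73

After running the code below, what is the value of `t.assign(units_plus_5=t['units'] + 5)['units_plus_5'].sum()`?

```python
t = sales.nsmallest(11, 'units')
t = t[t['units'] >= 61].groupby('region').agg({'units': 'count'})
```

13

take 11 rows with smallest units:
     region  units
0     South      2
9     North      5
5      East     33
7      East     33
3      East     51
2   Central     60
8      East     60
10    South     60
6   Central     61
11     West     73
4      West     74
filter rows where units >= 61:
     region  units
6   Central     61
11     West     73
4      West     74
group by region, count of units:
         units
region        
Central      1
West         2
add column units_plus_5 = t['units'] + 5:
         units  units_plus_5
region                      
Central      1             6
West         2             7
So sum() = 13.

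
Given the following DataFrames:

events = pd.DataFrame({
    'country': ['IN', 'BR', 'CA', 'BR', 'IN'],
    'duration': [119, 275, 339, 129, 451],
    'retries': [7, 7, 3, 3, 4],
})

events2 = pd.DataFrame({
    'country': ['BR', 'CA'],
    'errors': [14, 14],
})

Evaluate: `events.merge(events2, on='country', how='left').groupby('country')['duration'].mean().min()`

202.0

merge on 'country' (how='left') → 5 rows:
  country  duration  retries  errors
0      IN       119        7     NaN
1      BR       275        7    14.0
2      CA       339        3    14.0
3      BR       129        3    14.0
4      IN       451        4     NaN
group by country, mean of duration:
country
BR    202.0
CA    339.0
IN    285.0
Name: duration, dtype: float64
Reading off the min of the resulting series, we get 202.0.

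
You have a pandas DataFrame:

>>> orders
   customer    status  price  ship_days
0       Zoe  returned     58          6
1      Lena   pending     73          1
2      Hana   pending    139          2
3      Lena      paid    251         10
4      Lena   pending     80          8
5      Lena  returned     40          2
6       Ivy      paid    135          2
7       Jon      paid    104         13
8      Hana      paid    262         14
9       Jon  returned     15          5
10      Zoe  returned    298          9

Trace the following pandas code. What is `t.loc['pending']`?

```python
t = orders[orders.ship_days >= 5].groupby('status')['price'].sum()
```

80

filter rows where ship_days >= 5:
   customer    status  price  ship_days
0       Zoe  returned     58          6
3      Lena      paid    251         10
4      Lena   pending     80          8
7       Jon      paid    104         13
8      Hana      paid    262         14
9       Jon  returned     15          5
10      Zoe  returned    298          9
group by status, sum of price:
status
paid        617
pending      80
returned    371
Name: price, dtype: int64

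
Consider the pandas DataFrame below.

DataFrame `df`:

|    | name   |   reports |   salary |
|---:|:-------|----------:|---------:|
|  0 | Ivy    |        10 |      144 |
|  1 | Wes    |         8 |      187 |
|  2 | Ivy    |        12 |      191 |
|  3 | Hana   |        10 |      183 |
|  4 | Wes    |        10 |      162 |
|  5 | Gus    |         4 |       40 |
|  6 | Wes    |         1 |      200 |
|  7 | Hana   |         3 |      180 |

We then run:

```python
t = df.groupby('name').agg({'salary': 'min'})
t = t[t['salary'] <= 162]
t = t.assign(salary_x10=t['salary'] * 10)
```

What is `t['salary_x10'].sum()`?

group by name, min of salary:
      salary
name        
Gus       40
Hana     180
Ivy      144
Wes      162
filter rows where salary <= 162:
      salary
name        
Gus       40
Ivy      144
Wes      162
add column salary_x10 = t['salary'] * 10:
      salary  salary_x10
name                    
Gus       40         400
Ivy      144        1440
Wes      162        1620

3460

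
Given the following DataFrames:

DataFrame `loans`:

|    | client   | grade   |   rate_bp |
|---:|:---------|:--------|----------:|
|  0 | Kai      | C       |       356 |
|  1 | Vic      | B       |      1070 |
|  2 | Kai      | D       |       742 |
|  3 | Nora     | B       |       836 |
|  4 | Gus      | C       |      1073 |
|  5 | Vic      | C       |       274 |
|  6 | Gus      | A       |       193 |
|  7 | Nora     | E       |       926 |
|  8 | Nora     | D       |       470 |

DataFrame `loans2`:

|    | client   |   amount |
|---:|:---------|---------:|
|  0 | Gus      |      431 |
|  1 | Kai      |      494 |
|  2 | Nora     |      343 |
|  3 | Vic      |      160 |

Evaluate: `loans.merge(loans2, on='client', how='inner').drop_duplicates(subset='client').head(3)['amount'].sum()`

merge on 'client' (how='inner') → 9 rows:
  client grade  rate_bp  amount
0    Kai     C      356     494
1    Vic     B     1070     160
2    Kai     D      742     494
3   Nora     B      836     343
4    Gus     C     1073     431
5    Vic     C      274     160
6    Gus     A      193     431
7   Nora     E      926     343
8   Nora     D      470     343
drop duplicate client (keep=first):
  client grade  rate_bp  amount
0    Kai     C      356     494
1    Vic     B     1070     160
3   Nora     B      836     343
4    Gus     C     1073     431
take first 3 rows:
  client grade  rate_bp  amount
0    Kai     C      356     494
1    Vic     B     1070     160
3   Nora     B      836     343
The sum of column 'amount' is 997.

997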